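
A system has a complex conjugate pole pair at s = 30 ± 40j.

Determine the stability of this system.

Real part of poles is 30 (> 0, right half-plane). Unstable.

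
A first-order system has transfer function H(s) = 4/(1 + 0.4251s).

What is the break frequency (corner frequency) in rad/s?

Corner frequency = 1/τ = 1/0.4251 = 2.352 rad/s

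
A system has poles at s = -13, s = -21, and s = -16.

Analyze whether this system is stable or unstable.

All poles are in the left half-plane. System is stable.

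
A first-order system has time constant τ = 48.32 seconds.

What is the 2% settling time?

For first-order system, 2% settling time ≈ 4τ = 4 × 48.32 = 193.28 s.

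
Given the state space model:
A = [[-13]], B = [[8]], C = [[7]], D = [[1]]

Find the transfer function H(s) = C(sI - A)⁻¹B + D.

(sI - A)⁻¹ = 1/(s + 13). H(s) = 7×8/(s + 13) + 1 = (s + 69)/(s + 13).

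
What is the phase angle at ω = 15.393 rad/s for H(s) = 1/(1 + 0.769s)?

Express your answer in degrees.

Phase = -arctan(ωτ) = -arctan(15.393 × 0.769) = -85.2°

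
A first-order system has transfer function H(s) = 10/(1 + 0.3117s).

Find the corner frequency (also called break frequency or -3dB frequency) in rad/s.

Corner frequency = 1/τ = 1/0.3117 = 3.208 rad/s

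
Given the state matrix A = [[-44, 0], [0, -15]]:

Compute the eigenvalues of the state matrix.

For diagonal matrix, eigenvalues are diagonal entries: λ₁ = -44, λ₂ = -15.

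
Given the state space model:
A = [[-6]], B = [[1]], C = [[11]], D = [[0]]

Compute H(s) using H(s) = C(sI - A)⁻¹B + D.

(sI - A)⁻¹ = 1/(s + 6). H(s) = 11 × 1/(s + 6) + 0 = 11/(s + 6).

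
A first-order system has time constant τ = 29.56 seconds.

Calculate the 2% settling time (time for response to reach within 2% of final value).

For first-order system, 2% settling time ≈ 4τ = 4 × 29.56 = 118.24 s.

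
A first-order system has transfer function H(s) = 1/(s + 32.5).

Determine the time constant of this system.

For H(s) = 1/(s + 1/τ), the pole is at -1/τ = -32.5, so τ = 1/32.5 = 0.0308 s.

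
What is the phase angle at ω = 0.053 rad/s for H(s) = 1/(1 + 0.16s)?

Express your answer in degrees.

Phase = -arctan(ωτ) = -arctan(0.053 × 0.16) = -0.5°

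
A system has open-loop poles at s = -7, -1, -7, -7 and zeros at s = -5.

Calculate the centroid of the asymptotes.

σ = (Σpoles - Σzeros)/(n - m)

σ = (Σpoles - Σzeros)/(n - m) = (-22 - (-5))/(4 - 1) = -17/3 = -5.67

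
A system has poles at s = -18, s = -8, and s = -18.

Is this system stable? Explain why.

All poles are in the left half-plane. System is stable.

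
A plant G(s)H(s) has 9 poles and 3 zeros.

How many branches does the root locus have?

Root locus has n branches where n = number of poles = 9.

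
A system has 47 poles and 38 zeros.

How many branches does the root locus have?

Root locus has n branches where n = number of poles = 47.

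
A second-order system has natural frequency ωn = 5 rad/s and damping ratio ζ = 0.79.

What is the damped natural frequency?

ωd = ωn√(1 - ζ²) = 5√(1 - 0.79²) = 3.07 rad/s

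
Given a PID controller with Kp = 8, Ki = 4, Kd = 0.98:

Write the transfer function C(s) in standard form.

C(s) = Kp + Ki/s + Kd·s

Substituting values: C(s) = 8 + 4/s + 0.98s = (0.98s² + 8s + 4)/s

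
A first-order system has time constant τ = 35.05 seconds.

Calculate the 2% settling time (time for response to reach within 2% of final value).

For first-order system, 2% settling time ≈ 4τ = 4 × 35.05 = 140.2 s.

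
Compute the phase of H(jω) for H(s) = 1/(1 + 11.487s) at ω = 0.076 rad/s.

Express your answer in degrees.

Phase = -arctan(ωτ) = -arctan(0.076 × 11.487) = -41.1°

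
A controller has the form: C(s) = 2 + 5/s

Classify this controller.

This is a Proportional-Integral (PI) controller.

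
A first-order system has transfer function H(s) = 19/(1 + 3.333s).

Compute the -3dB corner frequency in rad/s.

Corner frequency = 1/τ = 1/3.333 = 0.3 rad/s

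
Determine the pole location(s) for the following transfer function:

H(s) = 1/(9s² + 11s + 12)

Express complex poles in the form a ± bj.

Discriminant = 11² - 4×9×12 = 121 - 432 = -311 < 0, so the poles are a complex conjugate pair s = (-11 ± j√311)/(2×9). Real part = -11/(2×9) = -11/18 ≈ -0.6111; imaginary part = ±√311/(2×9) ≈ 0.9797. Poles: s = -0.6111 ± 0.9797j.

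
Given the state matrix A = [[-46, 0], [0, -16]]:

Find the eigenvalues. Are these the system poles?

For diagonal matrix, eigenvalues are diagonal entries: λ₁ = -46, λ₂ = -16. Eigenvalues of A = system poles.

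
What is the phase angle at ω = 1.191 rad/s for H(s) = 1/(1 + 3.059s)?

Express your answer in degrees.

Phase = -arctan(ωτ) = -arctan(1.191 × 3.059) = -74.7°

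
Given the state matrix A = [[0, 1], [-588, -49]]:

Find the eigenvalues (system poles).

det(A - λI) = λ² - (-49)λ + 588 = (λ - (-21))(λ - (-28)). Eigenvalues: -21, -28.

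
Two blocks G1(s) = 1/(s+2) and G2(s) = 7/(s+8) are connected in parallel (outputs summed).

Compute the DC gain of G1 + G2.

Parallel: G_eq = G1 + G2. DC gain = G1(0) + G2(0) = 1/2 + 7/8 = 0.5 + 0.875 = 1.375.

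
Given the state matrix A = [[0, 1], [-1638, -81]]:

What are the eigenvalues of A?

det(A - λI) = λ² - (-81)λ + 1638 = (λ - (-39))(λ - (-42)). Eigenvalues: -39, -42.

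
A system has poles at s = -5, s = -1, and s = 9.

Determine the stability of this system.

Pole(s) at s = 9 are not in the left half-plane. System is unstable.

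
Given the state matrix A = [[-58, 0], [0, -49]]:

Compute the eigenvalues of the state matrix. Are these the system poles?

For diagonal matrix, eigenvalues are diagonal entries: λ₁ = -58, λ₂ = -49. Eigenvalues of A = system poles.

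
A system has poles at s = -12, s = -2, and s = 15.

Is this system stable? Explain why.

Pole(s) at s = 15 are not in the left half-plane. System is unstable.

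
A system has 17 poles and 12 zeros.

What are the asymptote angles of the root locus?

n - m = 17 - 12 = 5. Angles: θk = (2k + 1)·180°/5 = 36°, 108°, 180°, 252°, 324°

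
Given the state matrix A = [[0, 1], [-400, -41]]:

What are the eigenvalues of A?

det(A - λI) = λ² - (-41)λ + 400 = (λ - (-25))(λ - (-16)). Eigenvalues: -25, -16.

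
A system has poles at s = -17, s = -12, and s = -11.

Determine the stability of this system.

All poles are in the left half-plane. System is stable.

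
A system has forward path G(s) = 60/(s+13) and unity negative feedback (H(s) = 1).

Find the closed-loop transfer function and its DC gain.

T(s) = G/(1+GH) = [60/(s+13)] / [1 + 60/(s+13)] = 60/(s+13+60) = 60/(s+73). DC gain = 60/73 = 0.8219.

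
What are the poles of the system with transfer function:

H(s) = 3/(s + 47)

Pole is where denominator = 0: s + 47 = 0, so s = -47.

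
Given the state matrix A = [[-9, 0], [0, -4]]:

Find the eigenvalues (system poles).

For diagonal matrix, eigenvalues are diagonal entries: λ₁ = -9, λ₂ = -4.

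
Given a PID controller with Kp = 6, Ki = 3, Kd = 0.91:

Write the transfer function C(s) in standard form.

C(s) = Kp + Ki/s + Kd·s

Substituting values: C(s) = 6 + 3/s + 0.91s = (0.91s² + 6s + 3)/s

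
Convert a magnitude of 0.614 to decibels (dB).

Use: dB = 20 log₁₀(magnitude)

dB = 20 log₁₀(0.614) = -4.2 dB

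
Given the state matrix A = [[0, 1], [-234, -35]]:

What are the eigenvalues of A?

det(A - λI) = λ² - (-35)λ + 234 = (λ - (-9))(λ - (-26)). Eigenvalues: -9, -26.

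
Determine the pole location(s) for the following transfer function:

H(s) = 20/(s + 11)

Pole is where denominator = 0: s + 11 = 0, so s = -11.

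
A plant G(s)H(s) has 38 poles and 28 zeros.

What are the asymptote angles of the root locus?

n - m = 38 - 28 = 10. Angles: θk = (2k + 1)·180°/10 = 18°, 54°, 90°, 126°, 162°, 198°, 234°, 270°, 306°, 342°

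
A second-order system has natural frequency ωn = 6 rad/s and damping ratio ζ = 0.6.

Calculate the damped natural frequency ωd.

ωd = ωn√(1 - ζ²) = 6√(1 - 0.6²) = 4.8 rad/s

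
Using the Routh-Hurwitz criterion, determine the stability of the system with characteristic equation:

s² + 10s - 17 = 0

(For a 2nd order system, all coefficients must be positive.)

Coefficients: 1, 10, -17. c=-17 not positive, so system is unstable.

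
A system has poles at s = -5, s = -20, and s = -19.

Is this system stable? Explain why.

All poles are in the left half-plane. System is stable.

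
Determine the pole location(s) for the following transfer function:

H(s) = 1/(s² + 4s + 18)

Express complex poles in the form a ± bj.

Discriminant = 4² - 4×1×18 = 16 - 72 = -56 < 0, so the poles are a complex conjugate pair s = (-4 ± j√56)/(2×1). Real part = -4/(2×1) = -4/2 = -2; imaginary part = ±√56/(2×1) ≈ 3.7417. Poles: s = -2 ± 3.7417j.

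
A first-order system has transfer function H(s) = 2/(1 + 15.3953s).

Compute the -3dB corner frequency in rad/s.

Corner frequency = 1/τ = 1/15.3953 = 0.065 rad/s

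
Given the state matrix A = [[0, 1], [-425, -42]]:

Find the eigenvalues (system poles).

det(A - λI) = λ² - (-42)λ + 425 = (λ - (-25))(λ - (-17)). Eigenvalues: -25, -17.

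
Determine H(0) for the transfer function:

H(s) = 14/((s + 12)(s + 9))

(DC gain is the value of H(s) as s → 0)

DC gain = H(0) = 14/(12 × 9) = 14/108 = 0.1296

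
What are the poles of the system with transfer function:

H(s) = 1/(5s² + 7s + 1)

Discriminant = 7² - 4×5×1 = 49 - 20 = 29 > 0, so two distinct real poles. Using quadratic formula: s = (-7 ± √29)/(2×5) = (-7 ± √29)/10, with √29 ≈ 5.3852. s₁ ≈ -0.1615, s₂ ≈ -1.2385. Poles: s₁ = -0.1615, s₂ = -1.2385.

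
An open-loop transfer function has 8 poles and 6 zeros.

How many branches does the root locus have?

Root locus has n branches where n = number of poles = 8.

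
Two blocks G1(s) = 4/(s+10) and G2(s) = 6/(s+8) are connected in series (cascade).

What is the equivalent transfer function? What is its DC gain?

Series: multiply transfer functions. G_eq = 4/(s+10) × 6/(s+8) = 24/((s+10)(s+8)). DC gain = 24/(10×8) = 0.3.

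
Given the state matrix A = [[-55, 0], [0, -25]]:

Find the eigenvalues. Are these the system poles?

For diagonal matrix, eigenvalues are diagonal entries: λ₁ = -55, λ₂ = -25. Eigenvalues of A = system poles.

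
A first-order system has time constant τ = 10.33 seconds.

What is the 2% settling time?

For first-order system, 2% settling time ≈ 4τ = 4 × 10.33 = 41.32 s.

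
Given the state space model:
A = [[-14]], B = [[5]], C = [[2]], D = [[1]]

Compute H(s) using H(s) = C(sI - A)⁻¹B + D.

(sI - A)⁻¹ = 1/(s + 14). H(s) = 2×5/(s + 14) + 1 = (s + 24)/(s + 14).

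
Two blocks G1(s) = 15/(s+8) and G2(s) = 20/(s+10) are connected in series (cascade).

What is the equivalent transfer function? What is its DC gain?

Series: multiply transfer functions. G_eq = 15/(s+8) × 20/(s+10) = 300/((s+8)(s+10)). DC gain = 300/(8×10) = 3.75.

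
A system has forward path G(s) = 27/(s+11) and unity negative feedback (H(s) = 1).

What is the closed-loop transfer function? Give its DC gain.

T(s) = G/(1+GH) = [27/(s+11)] / [1 + 27/(s+11)] = 27/(s+11+27) = 27/(s+38). DC gain = 27/38 = 0.7105.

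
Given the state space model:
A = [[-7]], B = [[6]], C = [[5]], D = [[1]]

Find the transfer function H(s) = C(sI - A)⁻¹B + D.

(sI - A)⁻¹ = 1/(s + 7). H(s) = 5×6/(s + 7) + 1 = (s + 37)/(s + 7).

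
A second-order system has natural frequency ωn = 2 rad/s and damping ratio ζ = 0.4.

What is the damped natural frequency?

ωd = ωn√(1 - ζ²) = 2√(1 - 0.4²) = 1.83 rad/s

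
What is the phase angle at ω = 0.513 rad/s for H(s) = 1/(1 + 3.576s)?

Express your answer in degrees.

Phase = -arctan(ωτ) = -arctan(0.513 × 3.576) = -61.4°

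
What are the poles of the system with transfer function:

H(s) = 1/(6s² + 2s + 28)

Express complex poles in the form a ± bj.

Discriminant = 2² - 4×6×28 = 4 - 672 = -668 < 0, so the poles are a complex conjugate pair s = (-2 ± j√668)/(2×6). Real part = -2/(2×6) = -2/12 ≈ -0.1667; imaginary part = ±√668/(2×6) ≈ 2.1538. Poles: s = -0.1667 ± 2.1538j.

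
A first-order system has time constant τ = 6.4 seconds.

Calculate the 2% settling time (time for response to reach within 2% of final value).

For first-order system, 2% settling time ≈ 4τ = 4 × 6.4 = 25.6 s.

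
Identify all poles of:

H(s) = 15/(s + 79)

Pole is where denominator = 0: s + 79 = 0, so s = -79.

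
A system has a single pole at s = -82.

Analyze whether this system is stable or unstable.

Pole at s = -82 is in the left half-plane. Stable.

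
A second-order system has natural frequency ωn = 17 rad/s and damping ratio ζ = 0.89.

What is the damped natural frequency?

ωd = ωn√(1 - ζ²) = 17√(1 - 0.89²) = 7.75 rad/s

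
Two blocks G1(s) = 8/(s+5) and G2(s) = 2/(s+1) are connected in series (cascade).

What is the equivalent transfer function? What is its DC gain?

Series: multiply transfer functions. G_eq = 8/(s+5) × 2/(s+1) = 16/((s+5)(s+1)). DC gain = 16/(5×1) = 3.2.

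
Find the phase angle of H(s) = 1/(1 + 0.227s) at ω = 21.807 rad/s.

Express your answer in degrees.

Phase = -arctan(ωτ) = -arctan(21.807 × 0.227) = -78.6°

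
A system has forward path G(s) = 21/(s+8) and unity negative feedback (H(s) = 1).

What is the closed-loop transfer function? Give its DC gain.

T(s) = G/(1+GH) = [21/(s+8)] / [1 + 21/(s+8)] = 21/(s+8+21) = 21/(s+29). DC gain = 21/29 = 0.7241.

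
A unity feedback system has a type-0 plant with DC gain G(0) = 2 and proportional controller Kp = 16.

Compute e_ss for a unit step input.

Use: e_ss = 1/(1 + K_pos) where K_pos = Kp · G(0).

K_pos = Kp · G(0) = 16 × 2 = 32. e_ss = 1/(1 + 32) = 0.0303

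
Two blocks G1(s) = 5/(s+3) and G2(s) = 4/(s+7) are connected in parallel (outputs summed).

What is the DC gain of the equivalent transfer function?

Parallel: G_eq = G1 + G2. DC gain = G1(0) + G2(0) = 5/3 + 4/7 = 1.6667 + 0.5714 = 2.2381.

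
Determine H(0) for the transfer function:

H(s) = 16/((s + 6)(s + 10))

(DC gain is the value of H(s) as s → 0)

DC gain = H(0) = 16/(6 × 10) = 16/60 = 0.2667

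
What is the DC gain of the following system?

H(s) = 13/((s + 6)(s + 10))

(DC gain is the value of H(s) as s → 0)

DC gain = H(0) = 13/(6 × 10) = 13/60 = 0.2167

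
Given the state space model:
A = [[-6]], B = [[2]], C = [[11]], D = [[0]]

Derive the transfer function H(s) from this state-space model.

(sI - A)⁻¹ = 1/(s + 6). H(s) = 11 × 2/(s + 6) + 0 = 22/(s + 6).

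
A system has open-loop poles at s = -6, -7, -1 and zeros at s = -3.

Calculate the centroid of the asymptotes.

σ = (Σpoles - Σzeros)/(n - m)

σ = (Σpoles - Σzeros)/(n - m) = (-14 - (-3))/(3 - 1) = -11/2 = -5.5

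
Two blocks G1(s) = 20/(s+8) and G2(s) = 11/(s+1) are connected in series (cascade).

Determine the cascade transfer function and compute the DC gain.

Series: multiply transfer functions. G_eq = 20/(s+8) × 11/(s+1) = 220/((s+8)(s+1)). DC gain = 220/(8×1) = 27.5.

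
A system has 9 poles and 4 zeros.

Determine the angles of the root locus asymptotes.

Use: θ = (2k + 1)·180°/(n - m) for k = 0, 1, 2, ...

n - m = 9 - 4 = 5. Angles: θk = (2k + 1)·180°/5 = 36°, 108°, 180°, 252°, 324°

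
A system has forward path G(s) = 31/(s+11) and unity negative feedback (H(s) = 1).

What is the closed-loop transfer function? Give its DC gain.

T(s) = G/(1+GH) = [31/(s+11)] / [1 + 31/(s+11)] = 31/(s+11+31) = 31/(s+42). DC gain = 31/42 = 0.7381.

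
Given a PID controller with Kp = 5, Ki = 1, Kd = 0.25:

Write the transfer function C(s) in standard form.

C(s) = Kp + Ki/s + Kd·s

Substituting values: C(s) = 5 + 1/s + 0.25s = (0.25s² + 5s + 1)/s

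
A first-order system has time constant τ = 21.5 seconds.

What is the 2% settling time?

For first-order system, 2% settling time ≈ 4τ = 4 × 21.5 = 86.0 s.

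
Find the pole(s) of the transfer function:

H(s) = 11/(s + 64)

Pole is where denominator = 0: s + 64 = 0, so s = -64.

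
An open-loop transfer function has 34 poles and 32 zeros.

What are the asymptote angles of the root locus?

n - m = 34 - 32 = 2. Angles: θk = (2k + 1)·180°/2 = 90°, 270°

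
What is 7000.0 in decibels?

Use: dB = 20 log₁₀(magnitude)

dB = 20 log₁₀(7000.0) = 76.9 dB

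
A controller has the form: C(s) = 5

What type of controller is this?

This is a Proportional (P) controller.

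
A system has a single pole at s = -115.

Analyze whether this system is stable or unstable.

Pole at s = -115 is in the left half-plane. Stable.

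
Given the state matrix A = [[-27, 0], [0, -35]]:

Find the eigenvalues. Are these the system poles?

For diagonal matrix, eigenvalues are diagonal entries: λ₁ = -27, λ₂ = -35. Eigenvalues of A = system poles.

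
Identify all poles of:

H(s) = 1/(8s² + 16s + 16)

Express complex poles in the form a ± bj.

Discriminant = 16² - 4×8×16 = 256 - 512 = -256 < 0, so the poles are a complex conjugate pair s = (-16 ± j√256)/(2×8). Real part = -16/(2×8) = -16/16 = -1; imaginary part = ±√256/(2×8) = 16/16 = 1. Poles: s = -1 ± 1j.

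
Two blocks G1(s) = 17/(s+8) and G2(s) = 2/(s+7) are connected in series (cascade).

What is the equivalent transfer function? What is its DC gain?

Series: multiply transfer functions. G_eq = 17/(s+8) × 2/(s+7) = 34/((s+8)(s+7)). DC gain = 34/(8×7) = 0.6071.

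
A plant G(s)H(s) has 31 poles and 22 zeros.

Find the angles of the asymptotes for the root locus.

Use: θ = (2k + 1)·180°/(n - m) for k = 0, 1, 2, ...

n - m = 31 - 22 = 9. Angles: θk = (2k + 1)·180°/9 = 20°, 60°, 100°, 140°, 180°, 220°, 260°, 300°, 340°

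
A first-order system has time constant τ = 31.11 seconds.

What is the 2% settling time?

For first-order system, 2% settling time ≈ 4τ = 4 × 31.11 = 124.44 s.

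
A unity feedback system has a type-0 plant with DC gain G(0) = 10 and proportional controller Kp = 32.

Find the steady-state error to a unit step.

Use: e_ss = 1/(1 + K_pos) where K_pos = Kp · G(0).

K_pos = Kp · G(0) = 32 × 10 = 320. e_ss = 1/(1 + 320) = 0.0031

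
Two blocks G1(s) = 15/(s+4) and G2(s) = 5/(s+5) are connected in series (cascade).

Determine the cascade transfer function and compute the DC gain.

Series: multiply transfer functions. G_eq = 15/(s+4) × 5/(s+5) = 75/((s+4)(s+5)). DC gain = 75/(4×5) = 3.75.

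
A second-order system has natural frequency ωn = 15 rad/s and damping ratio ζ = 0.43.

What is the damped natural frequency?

ωd = ωn√(1 - ζ²) = 15√(1 - 0.43²) = 13.54 rad/s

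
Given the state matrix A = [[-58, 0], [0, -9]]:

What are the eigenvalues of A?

For diagonal matrix, eigenvalues are diagonal entries: λ₁ = -58, λ₂ = -9.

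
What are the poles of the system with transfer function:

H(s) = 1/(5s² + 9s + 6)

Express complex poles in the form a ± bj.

Discriminant = 9² - 4×5×6 = 81 - 120 = -39 < 0, so the poles are a complex conjugate pair s = (-9 ± j√39)/(2×5). Real part = -9/(2×5) = -9/10 = -0.9; imaginary part = ±√39/(2×5) ≈ 0.6245. Poles: s = -0.9 ± 0.6245j.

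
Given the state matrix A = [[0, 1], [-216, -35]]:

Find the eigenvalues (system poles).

det(A - λI) = λ² - (-35)λ + 216 = (λ - (-27))(λ - (-8)). Eigenvalues: -27, -8.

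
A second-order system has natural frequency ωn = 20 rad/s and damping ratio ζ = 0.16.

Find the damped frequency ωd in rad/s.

ωd = ωn√(1 - ζ²) = 20√(1 - 0.16²) = 19.74 rad/s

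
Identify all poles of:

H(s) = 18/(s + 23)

Pole is where denominator = 0: s + 23 = 0, so s = -23.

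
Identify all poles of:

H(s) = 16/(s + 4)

Pole is where denominator = 0: s + 4 = 0, so s = -4.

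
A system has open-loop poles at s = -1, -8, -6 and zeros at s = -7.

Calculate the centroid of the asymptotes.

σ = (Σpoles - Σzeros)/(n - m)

σ = (Σpoles - Σzeros)/(n - m) = (-15 - (-7))/(3 - 1) = -8/2 = -4.0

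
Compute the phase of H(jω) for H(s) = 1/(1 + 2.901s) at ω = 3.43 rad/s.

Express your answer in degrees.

Phase = -arctan(ωτ) = -arctan(3.43 × 2.901) = -84.3°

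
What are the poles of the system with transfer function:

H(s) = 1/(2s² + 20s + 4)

Discriminant = 20² - 4×2×4 = 400 - 32 = 368 > 0, so two distinct real poles. Using quadratic formula: s = (-20 ± √368)/(2×2) = (-20 ± √368)/4, with √368 ≈ 19.1833. s₁ ≈ -0.2042, s₂ ≈ -9.7958. Poles: s₁ = -0.2042, s₂ = -9.7958.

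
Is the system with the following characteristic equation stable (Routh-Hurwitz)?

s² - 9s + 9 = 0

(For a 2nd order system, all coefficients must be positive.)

Coefficients: 1, -9, 9. b=-9 not positive, so system is unstable.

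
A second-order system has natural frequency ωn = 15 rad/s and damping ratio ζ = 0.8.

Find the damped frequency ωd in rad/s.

ωd = ωn√(1 - ζ²) = 15√(1 - 0.8²) = 9.0 rad/s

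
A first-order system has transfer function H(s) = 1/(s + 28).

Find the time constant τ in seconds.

For H(s) = 1/(s + 1/τ), the pole is at -1/τ = -28, so τ = 1/28 = 0.0357 s.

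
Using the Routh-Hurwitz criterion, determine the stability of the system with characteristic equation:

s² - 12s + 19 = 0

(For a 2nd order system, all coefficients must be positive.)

Coefficients: 1, -12, 19. b=-12 not positive, so system is unstable.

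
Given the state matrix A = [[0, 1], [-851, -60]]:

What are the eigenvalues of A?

det(A - λI) = λ² - (-60)λ + 851 = (λ - (-23))(λ - (-37)). Eigenvalues: -23, -37.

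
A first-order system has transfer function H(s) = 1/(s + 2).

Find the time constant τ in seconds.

For H(s) = 1/(s + 1/τ), the pole is at -1/τ = -2, so τ = 1/2 = 0.5 s.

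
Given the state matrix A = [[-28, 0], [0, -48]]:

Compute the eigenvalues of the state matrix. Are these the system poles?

For diagonal matrix, eigenvalues are diagonal entries: λ₁ = -28, λ₂ = -48. Eigenvalues of A = system poles.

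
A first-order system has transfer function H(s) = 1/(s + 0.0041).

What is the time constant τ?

For H(s) = 1/(s + 1/τ), the pole is at -1/τ = -0.0041, so τ = 1/0.0041 = 243.9 s.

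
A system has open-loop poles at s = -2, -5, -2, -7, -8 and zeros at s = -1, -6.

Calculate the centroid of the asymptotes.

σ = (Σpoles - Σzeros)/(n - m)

σ = (Σpoles - Σzeros)/(n - m) = (-24 - (-7))/(5 - 2) = -17/3 = -5.67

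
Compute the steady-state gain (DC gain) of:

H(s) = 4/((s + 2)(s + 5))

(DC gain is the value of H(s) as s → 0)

DC gain = H(0) = 4/(2 × 5) = 4/10 = 0.4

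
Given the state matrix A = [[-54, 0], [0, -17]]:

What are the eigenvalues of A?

For diagonal matrix, eigenvalues are diagonal entries: λ₁ = -54, λ₂ = -17.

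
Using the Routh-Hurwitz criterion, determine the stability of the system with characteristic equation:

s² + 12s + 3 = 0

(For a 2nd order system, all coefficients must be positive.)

Coefficients: 1, 12, 3. All positive, so system is stable.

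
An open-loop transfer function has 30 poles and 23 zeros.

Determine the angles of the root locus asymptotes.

n - m = 30 - 23 = 7. Angles: θk = (2k + 1)·180°/7 = 25.71°, 77.14°, 128.57°, 180°, 231.43°, 282.86°, 334.29°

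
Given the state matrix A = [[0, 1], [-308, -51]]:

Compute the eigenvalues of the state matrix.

det(A - λI) = λ² - (-51)λ + 308 = (λ - (-7))(λ - (-44)). Eigenvalues: -7, -44.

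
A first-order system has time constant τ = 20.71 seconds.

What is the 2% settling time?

For first-order system, 2% settling time ≈ 4τ = 4 × 20.71 = 82.84 s.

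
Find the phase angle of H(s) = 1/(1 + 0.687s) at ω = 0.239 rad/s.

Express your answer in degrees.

Phase = -arctan(ωτ) = -arctan(0.239 × 0.687) = -9.3°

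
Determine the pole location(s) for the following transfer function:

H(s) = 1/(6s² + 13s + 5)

Discriminant = 13² - 4×6×5 = 169 - 120 = 49 > 0, so two distinct real poles. Using quadratic formula: s = (-13 ± √49)/(2×6) = (-13 ± √49)/12, with √49 = 7. s₁ = -6/12 = -0.5, s₂ = -20/12 ≈ -1.6667. Poles: s₁ = -0.5, s₂ = -1.6667.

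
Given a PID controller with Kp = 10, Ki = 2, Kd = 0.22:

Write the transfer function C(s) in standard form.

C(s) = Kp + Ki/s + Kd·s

Substituting values: C(s) = 10 + 2/s + 0.22s = (0.22s² + 10s + 2)/s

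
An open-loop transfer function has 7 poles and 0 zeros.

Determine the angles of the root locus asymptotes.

n - m = 7 - 0 = 7. Angles: θk = (2k + 1)·180°/7 = 25.71°, 77.14°, 128.57°, 180°, 231.43°, 282.86°, 334.29°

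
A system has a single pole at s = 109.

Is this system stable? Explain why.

Pole at s = 109 is in the right half-plane. Unstable.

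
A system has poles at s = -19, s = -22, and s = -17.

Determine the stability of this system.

All poles are in the left half-plane. System is stable.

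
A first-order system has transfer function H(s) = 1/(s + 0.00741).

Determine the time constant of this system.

For H(s) = 1/(s + 1/τ), the pole is at -1/τ = -0.00741, so τ = 1/0.00741 = 135 s.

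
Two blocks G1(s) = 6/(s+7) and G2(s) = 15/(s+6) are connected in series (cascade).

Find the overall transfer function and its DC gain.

Series: multiply transfer functions. G_eq = 6/(s+7) × 15/(s+6) = 90/((s+7)(s+6)). DC gain = 90/(7×6) = 2.1429.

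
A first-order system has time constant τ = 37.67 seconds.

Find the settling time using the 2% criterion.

For first-order system, 2% settling time ≈ 4τ = 4 × 37.67 = 150.68 s.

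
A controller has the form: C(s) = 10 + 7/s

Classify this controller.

This is a Proportional-Integral (PI) controller.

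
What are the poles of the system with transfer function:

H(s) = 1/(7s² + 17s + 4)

Discriminant = 17² - 4×7×4 = 289 - 112 = 177 > 0, so two distinct real poles. Using quadratic formula: s = (-17 ± √177)/(2×7) = (-17 ± √177)/14, with √177 ≈ 13.3041. s₁ ≈ -0.2640, s₂ ≈ -2.1646. Poles: s₁ = -0.2640, s₂ = -2.1646.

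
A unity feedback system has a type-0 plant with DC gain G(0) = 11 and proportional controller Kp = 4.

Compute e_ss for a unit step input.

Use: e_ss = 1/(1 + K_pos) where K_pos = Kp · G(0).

K_pos = Kp · G(0) = 4 × 11 = 44. e_ss = 1/(1 + 44) = 0.0222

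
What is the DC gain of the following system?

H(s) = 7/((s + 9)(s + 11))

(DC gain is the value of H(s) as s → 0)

DC gain = H(0) = 7/(9 × 11) = 7/99 = 0.0707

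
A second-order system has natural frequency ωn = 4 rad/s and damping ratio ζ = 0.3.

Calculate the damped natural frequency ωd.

ωd = ωn√(1 - ζ²) = 4√(1 - 0.3²) = 3.82 rad/s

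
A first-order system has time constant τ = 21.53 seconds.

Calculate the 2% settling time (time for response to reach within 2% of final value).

For first-order system, 2% settling time ≈ 4τ = 4 × 21.53 = 86.12 s.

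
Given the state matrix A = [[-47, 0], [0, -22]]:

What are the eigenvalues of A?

For diagonal matrix, eigenvalues are diagonal entries: λ₁ = -47, λ₂ = -22.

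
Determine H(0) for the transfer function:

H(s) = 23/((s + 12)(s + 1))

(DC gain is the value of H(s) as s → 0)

DC gain = H(0) = 23/(12 × 1) = 23/12 = 1.9167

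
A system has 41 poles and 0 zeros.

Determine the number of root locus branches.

Root locus has n branches where n = number of poles = 41.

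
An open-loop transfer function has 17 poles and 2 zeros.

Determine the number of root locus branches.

Root locus has n branches where n = number of poles = 17.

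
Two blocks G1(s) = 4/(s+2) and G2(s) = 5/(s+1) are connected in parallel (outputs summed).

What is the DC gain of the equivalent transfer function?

Parallel: G_eq = G1 + G2. DC gain = G1(0) + G2(0) = 4/2 + 5/1 = 2 + 5 = 7.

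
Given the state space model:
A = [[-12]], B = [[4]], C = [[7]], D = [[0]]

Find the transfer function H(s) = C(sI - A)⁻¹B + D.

(sI - A)⁻¹ = 1/(s + 12). H(s) = 7 × 4/(s + 12) + 0 = 28/(s + 12).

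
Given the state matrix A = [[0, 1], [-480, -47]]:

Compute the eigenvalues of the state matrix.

det(A - λI) = λ² - (-47)λ + 480 = (λ - (-32))(λ - (-15)). Eigenvalues: -32, -15.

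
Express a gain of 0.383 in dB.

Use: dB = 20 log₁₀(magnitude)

dB = 20 log₁₀(0.383) = -8.3 dB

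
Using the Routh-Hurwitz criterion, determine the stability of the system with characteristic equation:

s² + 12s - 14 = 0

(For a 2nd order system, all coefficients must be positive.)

Coefficients: 1, 12, -14. c=-14 not positive, so system is unstable.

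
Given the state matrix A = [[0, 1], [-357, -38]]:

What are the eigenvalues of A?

det(A - λI) = λ² - (-38)λ + 357 = (λ - (-17))(λ - (-21)). Eigenvalues: -17, -21.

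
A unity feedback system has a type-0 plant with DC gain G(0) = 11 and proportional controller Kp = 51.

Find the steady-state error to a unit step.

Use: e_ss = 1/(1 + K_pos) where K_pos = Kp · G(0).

K_pos = Kp · G(0) = 51 × 11 = 561. e_ss = 1/(1 + 561) = 0.0018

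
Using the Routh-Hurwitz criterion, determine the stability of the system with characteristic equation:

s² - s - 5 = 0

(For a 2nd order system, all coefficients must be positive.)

Coefficients: 1, -1, -5. b=-1, c=-5 not positive, so system is unstable.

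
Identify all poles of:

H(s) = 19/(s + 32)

Pole is where denominator = 0: s + 32 = 0, so s = -32.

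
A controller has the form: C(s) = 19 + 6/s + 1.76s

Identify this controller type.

This is a Proportional-Integral-Derivative (PID) controller.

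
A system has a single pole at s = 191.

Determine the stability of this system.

Pole at s = 191 is in the right half-plane. Unstable.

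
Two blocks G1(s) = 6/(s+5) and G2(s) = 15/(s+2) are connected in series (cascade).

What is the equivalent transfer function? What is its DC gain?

Series: multiply transfer functions. G_eq = 6/(s+5) × 15/(s+2) = 90/((s+5)(s+2)). DC gain = 90/(5×2) = 9.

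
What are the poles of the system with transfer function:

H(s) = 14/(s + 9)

Pole is where denominator = 0: s + 9 = 0, so s = -9.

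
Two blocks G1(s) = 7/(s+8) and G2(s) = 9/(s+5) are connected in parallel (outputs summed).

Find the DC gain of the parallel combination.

Parallel: G_eq = G1 + G2. DC gain = G1(0) + G2(0) = 7/8 + 9/5 = 0.875 + 1.8 = 2.675.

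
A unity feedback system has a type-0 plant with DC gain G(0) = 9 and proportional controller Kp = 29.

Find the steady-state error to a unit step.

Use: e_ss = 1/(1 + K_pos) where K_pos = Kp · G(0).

K_pos = Kp · G(0) = 29 × 9 = 261. e_ss = 1/(1 + 261) = 0.0038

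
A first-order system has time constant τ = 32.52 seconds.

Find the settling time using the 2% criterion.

For first-order system, 2% settling time ≈ 4τ = 4 × 32.52 = 130.08 s.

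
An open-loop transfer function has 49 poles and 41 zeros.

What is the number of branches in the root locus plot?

Root locus has n branches where n = number of poles = 49.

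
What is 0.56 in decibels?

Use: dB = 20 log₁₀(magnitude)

dB = 20 log₁₀(0.56) = -5.0 dB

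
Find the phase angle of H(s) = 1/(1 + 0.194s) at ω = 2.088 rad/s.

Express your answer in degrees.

Phase = -arctan(ωτ) = -arctan(2.088 × 0.194) = -22.1°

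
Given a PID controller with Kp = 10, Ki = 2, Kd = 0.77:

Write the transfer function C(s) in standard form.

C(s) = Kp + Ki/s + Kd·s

Substituting values: C(s) = 10 + 2/s + 0.77s = (0.77s² + 10s + 2)/s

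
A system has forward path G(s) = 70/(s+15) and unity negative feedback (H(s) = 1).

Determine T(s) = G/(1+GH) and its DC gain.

T(s) = G/(1+GH) = [70/(s+15)] / [1 + 70/(s+15)] = 70/(s+15+70) = 70/(s+85). DC gain = 70/85 = 0.8235.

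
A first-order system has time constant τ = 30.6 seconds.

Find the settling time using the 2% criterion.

For first-order system, 2% settling time ≈ 4τ = 4 × 30.6 = 122.4 s.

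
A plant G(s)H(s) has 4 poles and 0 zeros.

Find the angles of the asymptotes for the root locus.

n - m = 4 - 0 = 4. Angles: θk = (2k + 1)·180°/4 = 45°, 135°, 225°, 315°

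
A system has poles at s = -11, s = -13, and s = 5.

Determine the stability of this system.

Pole(s) at s = 5 are not in the left half-plane. System is unstable.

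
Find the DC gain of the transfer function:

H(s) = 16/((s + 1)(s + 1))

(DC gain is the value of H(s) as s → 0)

DC gain = H(0) = 16/(1 × 1) = 16/1 = 16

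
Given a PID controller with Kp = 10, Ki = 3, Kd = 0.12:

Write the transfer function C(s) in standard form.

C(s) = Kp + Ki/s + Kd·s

Substituting values: C(s) = 10 + 3/s + 0.12s = (0.12s² + 10s + 3)/s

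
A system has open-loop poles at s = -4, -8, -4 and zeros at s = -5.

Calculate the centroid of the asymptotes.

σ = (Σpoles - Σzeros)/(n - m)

σ = (Σpoles - Σzeros)/(n - m) = (-16 - (-5))/(3 - 1) = -11/2 = -5.5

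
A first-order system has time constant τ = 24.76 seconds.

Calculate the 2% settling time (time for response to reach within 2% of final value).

For first-order system, 2% settling time ≈ 4τ = 4 × 24.76 = 99.04 s.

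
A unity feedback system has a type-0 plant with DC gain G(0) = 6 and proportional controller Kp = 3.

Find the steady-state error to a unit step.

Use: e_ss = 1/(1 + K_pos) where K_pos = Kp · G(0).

K_pos = Kp · G(0) = 3 × 6 = 18. e_ss = 1/(1 + 18) = 0.0526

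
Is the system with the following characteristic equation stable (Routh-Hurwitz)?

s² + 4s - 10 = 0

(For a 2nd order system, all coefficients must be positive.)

Coefficients: 1, 4, -10. c=-10 not positive, so system is unstable.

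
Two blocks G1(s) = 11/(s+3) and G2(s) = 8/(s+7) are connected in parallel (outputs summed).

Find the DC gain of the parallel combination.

Parallel: G_eq = G1 + G2. DC gain = G1(0) + G2(0) = 11/3 + 8/7 = 3.6667 + 1.1429 = 4.8095.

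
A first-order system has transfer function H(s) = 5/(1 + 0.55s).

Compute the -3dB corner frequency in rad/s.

Corner frequency = 1/τ = 1/0.55 = 1.818 rad/s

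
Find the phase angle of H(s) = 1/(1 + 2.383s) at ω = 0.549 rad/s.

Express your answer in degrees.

Phase = -arctan(ωτ) = -arctan(0.549 × 2.383) = -52.6°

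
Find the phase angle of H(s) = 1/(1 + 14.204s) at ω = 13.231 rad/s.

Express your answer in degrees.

Phase = -arctan(ωτ) = -arctan(13.231 × 14.204) = -89.7°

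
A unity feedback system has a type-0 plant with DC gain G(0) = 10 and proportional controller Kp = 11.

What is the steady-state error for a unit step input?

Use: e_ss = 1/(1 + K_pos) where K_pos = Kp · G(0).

K_pos = Kp · G(0) = 11 × 10 = 110. e_ss = 1/(1 + 110) = 0.0090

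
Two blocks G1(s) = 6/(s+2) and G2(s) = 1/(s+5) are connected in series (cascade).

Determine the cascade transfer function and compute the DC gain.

Series: multiply transfer functions. G_eq = 6/(s+2) × 1/(s+5) = 6/((s+2)(s+5)). DC gain = 6/(2×5) = 0.6.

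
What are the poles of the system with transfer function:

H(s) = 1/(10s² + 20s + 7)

Discriminant = 20² - 4×10×7 = 400 - 280 = 120 > 0, so two distinct real poles. Using quadratic formula: s = (-20 ± √120)/(2×10) = (-20 ± √120)/20, with √120 ≈ 10.9545. s₁ ≈ -0.4523, s₂ ≈ -1.5477. Poles: s₁ = -0.4523, s₂ = -1.5477.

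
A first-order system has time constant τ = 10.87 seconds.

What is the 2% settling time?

For first-order system, 2% settling time ≈ 4τ = 4 × 10.87 = 43.48 s.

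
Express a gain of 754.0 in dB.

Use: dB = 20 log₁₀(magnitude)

dB = 20 log₁₀(754.0) = 57.5 dB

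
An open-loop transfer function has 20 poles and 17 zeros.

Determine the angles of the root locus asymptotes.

n - m = 20 - 17 = 3. Angles: θk = (2k + 1)·180°/3 = 60°, 180°, 300°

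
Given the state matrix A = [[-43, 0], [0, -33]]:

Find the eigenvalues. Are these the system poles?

For diagonal matrix, eigenvalues are diagonal entries: λ₁ = -43, λ₂ = -33. Eigenvalues of A = system poles.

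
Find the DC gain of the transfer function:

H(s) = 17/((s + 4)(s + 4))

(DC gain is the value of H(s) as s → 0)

DC gain = H(0) = 17/(4 × 4) = 17/16 = 1.0625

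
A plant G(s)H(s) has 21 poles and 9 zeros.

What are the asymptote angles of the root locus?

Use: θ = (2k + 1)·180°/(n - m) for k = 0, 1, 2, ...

n - m = 21 - 9 = 12. Angles: θk = (2k + 1)·180°/12 = 15°, 45°, 75°, 105°, 135°, 165°, 195°, 225°, 255°, 285°, 315°, 345°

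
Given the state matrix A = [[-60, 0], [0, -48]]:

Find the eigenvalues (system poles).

For diagonal matrix, eigenvalues are diagonal entries: λ₁ = -60, λ₂ = -48.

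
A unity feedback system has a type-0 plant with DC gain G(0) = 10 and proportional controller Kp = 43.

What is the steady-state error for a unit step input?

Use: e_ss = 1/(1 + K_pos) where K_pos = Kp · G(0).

K_pos = Kp · G(0) = 43 × 10 = 430. e_ss = 1/(1 + 430) = 0.0023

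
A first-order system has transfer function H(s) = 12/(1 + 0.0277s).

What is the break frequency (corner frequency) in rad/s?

Corner frequency = 1/τ = 1/0.0277 = 36.101 rad/s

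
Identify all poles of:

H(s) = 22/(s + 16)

Pole is where denominator = 0: s + 16 = 0, so s = -16.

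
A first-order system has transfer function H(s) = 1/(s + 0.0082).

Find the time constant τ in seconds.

For H(s) = 1/(s + 1/τ), the pole is at -1/τ = -0.0082, so τ = 1/0.0082 = 122 s.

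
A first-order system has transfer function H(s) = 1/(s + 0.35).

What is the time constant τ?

For H(s) = 1/(s + 1/τ), the pole is at -1/τ = -0.35, so τ = 1/0.35 = 2.8571 s.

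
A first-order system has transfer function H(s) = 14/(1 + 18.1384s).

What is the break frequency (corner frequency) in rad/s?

Corner frequency = 1/τ = 1/18.1384 = 0.055 rad/s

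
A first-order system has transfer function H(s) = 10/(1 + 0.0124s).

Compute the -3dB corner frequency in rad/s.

Corner frequency = 1/τ = 1/0.0124 = 80.645 rad/s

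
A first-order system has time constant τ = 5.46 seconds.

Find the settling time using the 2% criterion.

For first-order system, 2% settling time ≈ 4τ = 4 × 5.46 = 21.84 s.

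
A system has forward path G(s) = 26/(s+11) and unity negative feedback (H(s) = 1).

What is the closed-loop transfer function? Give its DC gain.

T(s) = G/(1+GH) = [26/(s+11)] / [1 + 26/(s+11)] = 26/(s+11+26) = 26/(s+37). DC gain = 26/37 = 0.7027.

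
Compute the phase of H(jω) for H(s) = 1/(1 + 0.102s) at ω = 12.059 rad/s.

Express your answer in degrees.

Phase = -arctan(ωτ) = -arctan(12.059 × 0.102) = -50.9°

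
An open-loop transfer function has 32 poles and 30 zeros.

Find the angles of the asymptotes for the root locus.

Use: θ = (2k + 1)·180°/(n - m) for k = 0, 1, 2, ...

n - m = 32 - 30 = 2. Angles: θk = (2k + 1)·180°/2 = 90°, 270°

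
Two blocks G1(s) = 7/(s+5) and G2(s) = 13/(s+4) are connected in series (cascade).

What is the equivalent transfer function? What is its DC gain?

Series: multiply transfer functions. G_eq = 7/(s+5) × 13/(s+4) = 91/((s+5)(s+4)). DC gain = 91/(5×4) = 4.55.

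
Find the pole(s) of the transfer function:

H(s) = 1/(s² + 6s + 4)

Discriminant = 6² - 4×1×4 = 36 - 16 = 20 > 0, so two distinct real poles. Using quadratic formula: s = (-6 ± √20)/(2×1) = (-6 ± √20)/2, with √20 ≈ 4.4721. s₁ ≈ -0.7639, s₂ ≈ -5.2361. Poles: s₁ = -0.7639, s₂ = -5.2361.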